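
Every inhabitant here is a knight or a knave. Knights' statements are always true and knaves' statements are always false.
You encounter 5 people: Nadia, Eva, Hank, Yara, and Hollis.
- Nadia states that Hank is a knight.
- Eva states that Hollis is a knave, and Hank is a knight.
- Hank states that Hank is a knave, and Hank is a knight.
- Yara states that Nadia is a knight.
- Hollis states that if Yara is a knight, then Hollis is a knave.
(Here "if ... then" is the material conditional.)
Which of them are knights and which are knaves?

Nadia is a knave; "Hank is a knight" is False, as required.
Eva is a knave, and the claim "Hollis is a knave, and Hank is a knight" is indeed False.
Hank is a knave, and the claim "Hank is a knave, and Hank is a knight" is indeed False.
As a knave, Yara's statement "Nadia is a knight" should be False; it is.
Hollis (knight): "if Yara is a knight, then Hollis is a knave" — True. ✓

Knights: Hollis. Knaves: Nadia, Eva, Hank, and Yara.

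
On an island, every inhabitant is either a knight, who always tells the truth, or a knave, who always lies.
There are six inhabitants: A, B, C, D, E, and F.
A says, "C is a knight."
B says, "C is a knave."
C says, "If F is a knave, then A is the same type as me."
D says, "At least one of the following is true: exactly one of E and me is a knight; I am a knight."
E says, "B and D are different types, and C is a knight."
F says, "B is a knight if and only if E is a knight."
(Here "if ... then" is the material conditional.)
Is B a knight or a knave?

Consistent assignments: {A=knight, B=knave, C=knight, D=knight, E=knight, F=knave}; {A=knight, B=knave, C=knight, D=knave, E=knave, F=knight}
In every consistent assignment, B is a knave.

B is a knave.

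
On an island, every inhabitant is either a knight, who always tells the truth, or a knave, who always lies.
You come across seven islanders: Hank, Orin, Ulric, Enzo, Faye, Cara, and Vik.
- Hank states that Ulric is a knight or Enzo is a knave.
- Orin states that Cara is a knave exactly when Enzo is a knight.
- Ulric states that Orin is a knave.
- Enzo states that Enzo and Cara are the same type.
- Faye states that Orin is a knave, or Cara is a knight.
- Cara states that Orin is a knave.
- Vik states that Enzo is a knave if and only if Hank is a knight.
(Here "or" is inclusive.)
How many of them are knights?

5

The unique consistent assignment is Hank=knight, Orin=knave, Ulric=knight, Enzo=knight, Faye=knight, Cara=knight, Vik=knave.
That has 5 knights.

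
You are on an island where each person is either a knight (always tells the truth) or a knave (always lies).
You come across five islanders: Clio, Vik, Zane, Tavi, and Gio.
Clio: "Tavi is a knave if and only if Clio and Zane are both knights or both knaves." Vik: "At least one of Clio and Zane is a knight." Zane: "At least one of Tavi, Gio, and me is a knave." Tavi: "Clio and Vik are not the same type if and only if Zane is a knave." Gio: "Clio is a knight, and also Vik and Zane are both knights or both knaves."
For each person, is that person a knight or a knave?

Knights: Vik and Zane. Knaves: Clio, Tavi, and Gio.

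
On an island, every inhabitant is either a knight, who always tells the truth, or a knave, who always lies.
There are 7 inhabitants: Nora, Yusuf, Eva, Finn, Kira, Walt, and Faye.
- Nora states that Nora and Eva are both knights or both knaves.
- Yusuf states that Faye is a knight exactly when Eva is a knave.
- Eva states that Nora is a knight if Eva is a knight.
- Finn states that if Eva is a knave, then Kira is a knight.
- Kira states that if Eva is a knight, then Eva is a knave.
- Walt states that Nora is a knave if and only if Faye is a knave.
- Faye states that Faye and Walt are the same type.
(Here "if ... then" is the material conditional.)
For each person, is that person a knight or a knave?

Nora is a knight, Yusuf is a knave, Eva is a knight, Finn is a knight, Kira is a knave, Walt is a knight, and Faye is a knight.

Since Nora is a knight, "Nora and Eva are both knights or both knaves" needs to be true, which holds.
As a knave, Yusuf's statement "Faye is a knight exactly when Eva is a knave" should be false; it is.
Eva is a knight; "Nora is a knight if Eva is a knight" is true, as required.
Finn (knight): "if Eva is a knave, then Kira is a knight" — true. ✓
Kira (knave): "if Eva is a knight, then Eva is a knave" — false. ✓
Walt is a knight; "Nora is a knave if and only if Faye is a knave" is true, as required.
Faye is a knight, and the claim "Faye and Walt are the same type" is indeed true.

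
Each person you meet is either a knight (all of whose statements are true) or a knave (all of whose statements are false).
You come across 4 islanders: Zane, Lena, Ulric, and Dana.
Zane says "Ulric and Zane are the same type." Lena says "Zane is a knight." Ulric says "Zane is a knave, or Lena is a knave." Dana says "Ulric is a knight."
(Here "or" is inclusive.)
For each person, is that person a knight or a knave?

Zane is a knave, Lena is a knave, Ulric is a knight, and Dana is a knight.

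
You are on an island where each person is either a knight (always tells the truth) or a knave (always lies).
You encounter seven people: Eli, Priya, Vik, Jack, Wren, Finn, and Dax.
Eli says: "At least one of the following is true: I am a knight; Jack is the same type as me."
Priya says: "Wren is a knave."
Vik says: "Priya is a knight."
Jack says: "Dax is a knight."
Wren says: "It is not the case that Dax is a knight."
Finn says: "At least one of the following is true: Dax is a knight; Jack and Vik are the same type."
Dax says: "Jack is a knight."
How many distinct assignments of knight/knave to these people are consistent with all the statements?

Consistent assignments:
  Eli=knight, Priya=knight, Vik=knight, Jack=knight, Wren=knave, Finn=knight, Dax=knight
  Eli=knight, Priya=knave, Vik=knave, Jack=knave, Wren=knight, Finn=knight, Dax=knave
  Eli=knave, Priya=knight, Vik=knight, Jack=knight, Wren=knave, Finn=knight, Dax=knight

3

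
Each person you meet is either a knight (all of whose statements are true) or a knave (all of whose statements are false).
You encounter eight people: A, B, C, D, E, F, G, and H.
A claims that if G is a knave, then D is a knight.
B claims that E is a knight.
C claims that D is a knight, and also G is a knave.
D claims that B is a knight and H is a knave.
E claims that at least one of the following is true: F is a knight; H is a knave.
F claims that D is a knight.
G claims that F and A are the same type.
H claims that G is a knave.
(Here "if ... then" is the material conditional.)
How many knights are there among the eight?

The unique consistent assignment is A=knight, B=knight, C=knave, D=knight, E=knight, F=knight, G=knight, H=knave.
That has 6 knights.

6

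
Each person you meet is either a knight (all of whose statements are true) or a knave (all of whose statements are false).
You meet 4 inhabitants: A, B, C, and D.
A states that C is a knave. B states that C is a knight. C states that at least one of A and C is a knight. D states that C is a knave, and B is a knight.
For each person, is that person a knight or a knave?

Knights: B and C. Knaves: A and D.

A is a knave, and the claim "C is a knave" is indeed false.
B is a knight, and the claim "C is a knight" is indeed true.
C (knight): "at least one of A and C is a knight" — true. ✓
Since D is a knave, "C is a knave, and B is a knight" needs to be false, which holds.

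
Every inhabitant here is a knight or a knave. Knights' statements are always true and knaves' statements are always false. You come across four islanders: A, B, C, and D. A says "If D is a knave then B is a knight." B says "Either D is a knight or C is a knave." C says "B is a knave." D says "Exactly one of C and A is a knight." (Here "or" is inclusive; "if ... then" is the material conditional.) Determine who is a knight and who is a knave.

A is a knight, B is a knight, C is a knave, and D is a knight.

A is a knight; "if D is a knave then B is a knight" is true, as required.
As a knight, B's statement "either D is a knight or C is a knave" should be true; it is.
C (knave): "B is a knave" — false. ✓
As a knight, D's statement "exactly one of C and A is a knight" should be true; it is.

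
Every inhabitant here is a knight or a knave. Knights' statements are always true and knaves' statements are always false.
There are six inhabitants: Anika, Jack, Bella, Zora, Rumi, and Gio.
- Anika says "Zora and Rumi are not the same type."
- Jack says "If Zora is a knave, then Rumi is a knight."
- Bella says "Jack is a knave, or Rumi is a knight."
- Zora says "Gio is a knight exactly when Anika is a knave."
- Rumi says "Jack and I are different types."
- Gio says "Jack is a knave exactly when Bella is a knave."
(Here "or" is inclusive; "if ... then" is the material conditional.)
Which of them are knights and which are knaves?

Anika is a knave, Jack is a knave, Bella is a knight, Zora is a knave, Rumi is a knave, and Gio is a knave.

Anika is a knave, and the claim "Zora and Rumi are not the same type" is indeed false.
Jack (knave): "if Zora is a knave, then Rumi is a knight" — false. ✓
Since Bella is a knight, "Jack is a knave, or Rumi is a knight" needs to be true, which holds.
As a knave, Zora's statement "Gio is a knight exactly when Anika is a knave" should be false; it is.
As a knave, Rumi's statement "Jack and I are different types" should be false; it is.
Gio is a knave; "Jack is a knave exactly when Bella is a knave" is false, as required.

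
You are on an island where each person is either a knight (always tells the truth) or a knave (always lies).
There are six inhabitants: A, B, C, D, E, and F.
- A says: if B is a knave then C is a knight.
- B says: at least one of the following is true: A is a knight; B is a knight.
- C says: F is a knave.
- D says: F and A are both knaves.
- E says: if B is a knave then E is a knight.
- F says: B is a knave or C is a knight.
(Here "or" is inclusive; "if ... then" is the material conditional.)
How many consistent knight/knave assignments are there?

2

Consistent assignments:
  A=knave, B=knave, C=knave, D=knave, E=knight, F=knight
  A=knave, B=knave, C=knave, D=knave, E=knave, F=knight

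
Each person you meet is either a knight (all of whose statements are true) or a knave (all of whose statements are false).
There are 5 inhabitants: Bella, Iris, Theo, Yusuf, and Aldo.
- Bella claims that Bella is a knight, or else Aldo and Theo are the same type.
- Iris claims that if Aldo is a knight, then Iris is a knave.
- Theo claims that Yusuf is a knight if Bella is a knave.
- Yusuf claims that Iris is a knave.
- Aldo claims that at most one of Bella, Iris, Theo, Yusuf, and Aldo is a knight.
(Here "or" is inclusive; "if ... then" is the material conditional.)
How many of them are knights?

3

The unique consistent assignment is Bella=knight, Iris=knight, Theo=knight, Yusuf=knave, Aldo=knave.
That has 3 knights.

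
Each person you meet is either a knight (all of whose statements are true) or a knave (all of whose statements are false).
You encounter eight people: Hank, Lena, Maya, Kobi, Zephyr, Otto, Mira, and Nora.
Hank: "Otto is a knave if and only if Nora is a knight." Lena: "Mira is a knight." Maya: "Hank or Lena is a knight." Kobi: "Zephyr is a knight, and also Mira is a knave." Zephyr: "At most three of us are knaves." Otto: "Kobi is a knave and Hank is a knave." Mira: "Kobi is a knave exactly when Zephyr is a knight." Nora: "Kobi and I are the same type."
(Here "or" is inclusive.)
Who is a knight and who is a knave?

Knights: Hank, Maya, Kobi, Zephyr, and Nora. Knaves: Lena, Otto, and Mira.

As a knight, Hank's statement "Otto is a knave if and only if Nora is a knight" should be True; it is.
Lena is a knave; "Mira is a knight" is False, as required.
Since Maya is a knight, "Hank or Lena is a knight" needs to be True, which holds.
Since Kobi is a knight, "Zephyr is a knight, and also Mira is a knave" needs to be True, which holds.
Zephyr is a knight, and the claim "at most three of us are knaves" is indeed True.
Otto is a knave, so "Kobi is a knave and Hank is a knave" must be False — and it is.
As a knave, Mira's statement "Kobi is a knave exactly when Zephyr is a knight" should be False; it is.
Nora is a knight, and the claim "Kobi and I are the same type" is indeed True.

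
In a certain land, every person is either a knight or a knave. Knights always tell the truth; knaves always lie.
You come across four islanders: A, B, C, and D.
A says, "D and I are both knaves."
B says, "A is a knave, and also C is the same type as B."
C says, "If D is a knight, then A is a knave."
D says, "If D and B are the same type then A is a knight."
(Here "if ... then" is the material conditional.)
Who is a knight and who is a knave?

A is a knave, B is a knave, C is a knight, and D is a knight.

Suppose A is a knight. Then A's statement "D and I are both knaves" would have to be true. Checking the 8 ways to assign the others, none is consistent with every speaker.
(For instance, with B=knave, C=knight, D=knight, A's claim "D and I are both knaves" comes out false where it would need to be true.)
So A must be a knave, making "D and I are both knaves" false. Taking A=knave, B=knave, C=knight, D=knight, each remaining statement checks out:
  B (knave): "A is a knave, and also C is the same type as B" — false. ✓
  C (knight): "if D is a knight, then A is a knave" — true. ✓
  D (knight): "if D and B are the same type then A is a knight" — true. ✓
This is the unique consistent assignment.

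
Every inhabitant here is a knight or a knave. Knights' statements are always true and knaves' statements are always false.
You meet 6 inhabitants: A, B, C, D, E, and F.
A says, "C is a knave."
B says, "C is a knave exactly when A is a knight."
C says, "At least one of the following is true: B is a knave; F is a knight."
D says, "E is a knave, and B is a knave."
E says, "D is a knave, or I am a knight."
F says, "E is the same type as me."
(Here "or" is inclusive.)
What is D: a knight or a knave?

D is a knave.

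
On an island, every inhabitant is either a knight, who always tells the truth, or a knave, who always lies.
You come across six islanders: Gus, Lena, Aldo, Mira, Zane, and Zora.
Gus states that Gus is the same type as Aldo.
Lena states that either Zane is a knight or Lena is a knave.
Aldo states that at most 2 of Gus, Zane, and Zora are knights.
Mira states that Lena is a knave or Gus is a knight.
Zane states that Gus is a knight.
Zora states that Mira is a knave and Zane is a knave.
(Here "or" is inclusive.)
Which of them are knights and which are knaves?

Gus is a knight, Lena is a knight, Aldo is a knight, Mira is a knight, Zane is a knight, and Zora is a knave.

Gus is a knight, and the claim "Gus is the same type as Aldo" is indeed true.
Since Lena is a knight, "either Zane is a knight or Lena is a knave" needs to be true, which holds.
Aldo is a knight, and the claim "at most 2 of Gus, Zane, and Zora are knights" is indeed true.
Mira (knight): "Lena is a knave or Gus is a knight" — true. ✓
Since Zane is a knight, "Gus is a knight" needs to be true, which holds.
Since Zora is a knave, "Mira is a knave and Zane is a knave" needs to be false, which holds.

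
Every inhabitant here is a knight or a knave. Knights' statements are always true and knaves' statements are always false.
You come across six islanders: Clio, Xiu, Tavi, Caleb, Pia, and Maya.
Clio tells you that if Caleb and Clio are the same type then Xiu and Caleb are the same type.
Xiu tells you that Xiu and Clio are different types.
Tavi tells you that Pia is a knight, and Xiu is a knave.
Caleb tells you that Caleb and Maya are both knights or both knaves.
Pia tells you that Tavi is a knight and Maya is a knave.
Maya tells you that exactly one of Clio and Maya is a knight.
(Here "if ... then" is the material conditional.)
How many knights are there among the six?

2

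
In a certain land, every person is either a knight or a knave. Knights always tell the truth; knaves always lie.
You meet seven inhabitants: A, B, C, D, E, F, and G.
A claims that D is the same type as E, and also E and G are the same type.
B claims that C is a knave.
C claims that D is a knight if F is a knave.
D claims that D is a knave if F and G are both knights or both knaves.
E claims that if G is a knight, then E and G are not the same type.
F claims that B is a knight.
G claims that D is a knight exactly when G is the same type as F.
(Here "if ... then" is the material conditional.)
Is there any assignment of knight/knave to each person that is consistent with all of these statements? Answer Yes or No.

No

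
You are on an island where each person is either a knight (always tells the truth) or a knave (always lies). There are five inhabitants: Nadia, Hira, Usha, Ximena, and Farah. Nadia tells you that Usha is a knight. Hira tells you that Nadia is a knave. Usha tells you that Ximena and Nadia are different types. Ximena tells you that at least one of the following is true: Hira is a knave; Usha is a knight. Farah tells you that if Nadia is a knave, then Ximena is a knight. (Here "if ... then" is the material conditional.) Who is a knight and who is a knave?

Knights: Hira. Knaves: Nadia, Usha, Ximena, and Farah.

As a knave, Nadia's statement "Usha is a knight" should be false; it is.
Hira is a knight, so "Nadia is a knave" must be True — and it is.
Since Usha is a knave, "Ximena and Nadia are different types" needs to be false, which holds.
Ximena (knave): "at least one of the following is true: Hira is a knave; Usha is a knight" — false. ✓
Farah is a knave, so "if Nadia is a knave, then Ximena is a knight" must be false — and it is.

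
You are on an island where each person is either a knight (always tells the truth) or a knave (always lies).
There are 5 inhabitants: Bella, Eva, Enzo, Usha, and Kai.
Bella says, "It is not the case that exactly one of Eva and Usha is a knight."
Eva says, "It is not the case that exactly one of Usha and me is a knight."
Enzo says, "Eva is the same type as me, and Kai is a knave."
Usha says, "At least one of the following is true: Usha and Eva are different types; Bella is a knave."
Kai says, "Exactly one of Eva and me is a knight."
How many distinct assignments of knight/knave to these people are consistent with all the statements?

1

Consistent assignments:
  Bella=knave, Eva=knave, Enzo=knave, Usha=knight, Kai=knight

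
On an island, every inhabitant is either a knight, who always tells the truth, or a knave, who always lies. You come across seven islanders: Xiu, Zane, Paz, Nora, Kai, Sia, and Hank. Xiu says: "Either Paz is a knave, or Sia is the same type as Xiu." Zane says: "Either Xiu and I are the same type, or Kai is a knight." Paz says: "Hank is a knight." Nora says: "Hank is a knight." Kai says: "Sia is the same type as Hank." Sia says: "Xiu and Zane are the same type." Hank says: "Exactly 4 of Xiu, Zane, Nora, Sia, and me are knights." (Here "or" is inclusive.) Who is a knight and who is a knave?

Knights: Xiu, Zane, and Sia. Knaves: Paz, Nora, Kai, and Hank.

As a knight, Xiu's statement "either Paz is a knave, or Sia is the same type as Xiu" should be true; it is.
As a knight, Zane's statement "either Xiu and I are the same type, or Kai is a knight" should be true; it is.
As a knave, Paz's statement "Hank is a knight" should be False; it is.
As a knave, Nora's statement "Hank is a knight" should be False; it is.
As a knave, Kai's statement "Sia is the same type as Hank" should be False; it is.
Sia is a knight; "Xiu and Zane are the same type" is true, as required.
Hank is a knave, and the claim "exactly 4 of Xiu, Zane, Nora, Sia, and me are knights" is indeed False.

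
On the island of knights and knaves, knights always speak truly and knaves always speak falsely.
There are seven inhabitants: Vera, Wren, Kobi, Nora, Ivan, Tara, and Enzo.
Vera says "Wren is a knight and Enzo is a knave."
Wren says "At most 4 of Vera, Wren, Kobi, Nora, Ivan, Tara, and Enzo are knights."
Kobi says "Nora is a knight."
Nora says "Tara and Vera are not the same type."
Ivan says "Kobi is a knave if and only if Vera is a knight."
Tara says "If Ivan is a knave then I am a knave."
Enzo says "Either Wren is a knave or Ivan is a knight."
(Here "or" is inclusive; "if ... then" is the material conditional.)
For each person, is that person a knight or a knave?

As a knave, Vera's statement "Wren is a knight and Enzo is a knave" should be False; it is.
Wren is a knave, so "at most 4 of Vera, Wren, Kobi, Nora, Ivan, Tara, and Enzo are knights" must be False — and it is.
Kobi is a knight, and the claim "Nora is a knight" is indeed True.
Since Nora is a knight, "Tara and Vera are not the same type" needs to be True, which holds.
Ivan is a knight; "Kobi is a knave if and only if Vera is a knight" is True, as required.
Tara is a knight, and the claim "if Ivan is a knave then I am a knave" is indeed True.
Since Enzo is a knight, "either Wren is a knave or Ivan is a knight" needs to be True, which holds.

Vera is a knave, Wren is a knave, Kobi is a knight, Nora is a knight, Ivan is a knight, Tara is a knight, and Enzo is a knight.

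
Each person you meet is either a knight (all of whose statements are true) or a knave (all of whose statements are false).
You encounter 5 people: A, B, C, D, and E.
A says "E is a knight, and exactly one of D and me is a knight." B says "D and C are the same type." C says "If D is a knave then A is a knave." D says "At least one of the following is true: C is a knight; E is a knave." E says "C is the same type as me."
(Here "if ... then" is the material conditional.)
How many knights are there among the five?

3

The unique consistent assignment is A=knave, B=knight, C=knight, D=knight, E=knave.
That has 3 knights.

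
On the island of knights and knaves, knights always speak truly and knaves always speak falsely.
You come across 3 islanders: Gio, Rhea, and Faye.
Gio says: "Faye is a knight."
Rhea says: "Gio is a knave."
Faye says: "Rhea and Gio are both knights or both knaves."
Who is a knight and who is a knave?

Gio is a knave, Rhea is a knight, and Faye is a knave.

Gio is a knave, so "Faye is a knight" must be false — and it is.
Rhea (knight): "Gio is a knave" — true. ✓
As a knave, Faye's statement "Rhea and Gio are both knights or both knaves" should be false; it is.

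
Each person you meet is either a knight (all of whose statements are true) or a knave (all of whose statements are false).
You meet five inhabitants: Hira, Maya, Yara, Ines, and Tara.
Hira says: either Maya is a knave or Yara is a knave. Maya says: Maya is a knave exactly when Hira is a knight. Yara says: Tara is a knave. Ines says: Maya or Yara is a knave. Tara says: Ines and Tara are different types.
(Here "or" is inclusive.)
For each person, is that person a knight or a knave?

Hira is a knave, so "either Maya is a knave or Yara is a knave" must be False — and it is.
Maya is a knight; "Maya is a knave exactly when Hira is a knight" is True, as required.
Since Yara is a knight, "Tara is a knave" needs to be True, which holds.
As a knave, Ines's statement "Maya or Yara is a knave" should be False; it is.
As a knave, Tara's statement "Ines and Tara are different types" should be False; it is.

Hira is a knave, Maya is a knight, Yara is a knight, Ines is a knave, and Tara is a knave.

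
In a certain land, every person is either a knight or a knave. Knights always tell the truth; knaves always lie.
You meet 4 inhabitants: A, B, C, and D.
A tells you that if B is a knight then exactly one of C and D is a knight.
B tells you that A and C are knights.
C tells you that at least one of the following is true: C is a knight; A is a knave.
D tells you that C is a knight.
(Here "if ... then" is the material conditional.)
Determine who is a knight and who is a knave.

A is a knight, B is a knave, C is a knave, and D is a knave.

A is a knight; "if B is a knight then exactly one of C and D is a knight" is True, as required.
B is a knave, and the claim "A and C are knights" is indeed False.
C is a knave; "at least one of the following is true: C is a knight; A is a knave" is False, as required.
As a knave, D's statement "C is a knight" should be False; it is.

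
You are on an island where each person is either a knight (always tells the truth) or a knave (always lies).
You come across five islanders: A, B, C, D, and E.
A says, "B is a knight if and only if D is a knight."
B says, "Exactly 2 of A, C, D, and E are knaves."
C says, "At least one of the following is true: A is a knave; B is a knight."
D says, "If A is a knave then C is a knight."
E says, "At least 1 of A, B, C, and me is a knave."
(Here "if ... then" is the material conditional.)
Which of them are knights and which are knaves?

Suppose A is a knight. Then A's statement "B is a knight if and only if D is a knight" would have to be true. Checking the 16 ways to assign the others, none is consistent with every speaker.
(For instance, with B=knave, C=knight, D=knight, E=knight, A's claim "B is a knight if and only if D is a knight" comes out false where it would need to be true.)
So A must be a knave, making "B is a knight if and only if D is a knight" false. Taking A=knave, B=knave, C=knight, D=knight, E=knight, each remaining statement checks out:
  B (knave): "exactly 2 of A, C, D, and E are knaves" — false. ✓
  C (knight): "at least one of the following is true: A is a knave; B is a knight" — true. ✓
  D (knight): "if A is a knave then C is a knight" — true. ✓
  E (knight): "at least 1 of A, B, C, and me is a knave" — true. ✓
This is the unique consistent assignment.

Knights: C, D, and E. Knaves: A and B.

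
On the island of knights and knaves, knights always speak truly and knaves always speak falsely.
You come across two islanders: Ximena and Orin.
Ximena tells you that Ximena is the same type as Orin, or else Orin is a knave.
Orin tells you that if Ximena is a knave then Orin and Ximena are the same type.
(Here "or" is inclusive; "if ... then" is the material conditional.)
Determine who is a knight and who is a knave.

Ximena is a knight and Orin is a knight.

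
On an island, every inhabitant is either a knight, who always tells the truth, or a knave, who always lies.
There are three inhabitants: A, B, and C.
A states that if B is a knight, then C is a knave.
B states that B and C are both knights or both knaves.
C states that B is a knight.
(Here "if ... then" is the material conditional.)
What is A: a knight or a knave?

A is a knave.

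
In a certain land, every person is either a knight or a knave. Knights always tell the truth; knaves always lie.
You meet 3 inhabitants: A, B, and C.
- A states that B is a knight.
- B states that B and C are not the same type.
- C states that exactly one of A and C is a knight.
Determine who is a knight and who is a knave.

A is a knave, so "B is a knight" must be false — and it is.
B is a knave; "B and C are not the same type" is false, as required.
As a knave, C's statement "exactly one of A and C is a knight" should be false; it is.

A is a knave, B is a knave, and C is a knave.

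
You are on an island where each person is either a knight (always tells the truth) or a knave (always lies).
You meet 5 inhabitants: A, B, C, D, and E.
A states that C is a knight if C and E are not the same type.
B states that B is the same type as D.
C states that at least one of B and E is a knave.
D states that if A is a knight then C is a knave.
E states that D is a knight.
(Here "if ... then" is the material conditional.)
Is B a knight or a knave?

Consistent assignments: {A=knave, B=knight, C=knave, D=knight, E=knight}
In every consistent assignment, B is a knight.

B is a knight.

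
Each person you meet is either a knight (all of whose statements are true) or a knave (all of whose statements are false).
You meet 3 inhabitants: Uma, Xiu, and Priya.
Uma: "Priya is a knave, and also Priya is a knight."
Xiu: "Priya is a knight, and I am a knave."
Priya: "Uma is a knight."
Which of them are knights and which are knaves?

Knights: none. Knaves: Uma, Xiu, and Priya.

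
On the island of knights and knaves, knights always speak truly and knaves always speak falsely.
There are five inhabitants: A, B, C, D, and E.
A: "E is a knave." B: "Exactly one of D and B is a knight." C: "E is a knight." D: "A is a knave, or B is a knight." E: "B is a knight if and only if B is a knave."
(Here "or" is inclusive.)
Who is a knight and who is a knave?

A is a knight, B is a knave, C is a knave, D is a knave, and E is a knave.

A is a knight, so "E is a knave" must be true — and it is.
B is a knave, and the claim "exactly one of D and B is a knight" is indeed False.
As a knave, C's statement "E is a knight" should be False; it is.
D (knave): "A is a knave, or B is a knight" — False. ✓
As a knave, E's statement "B is a knight if and only if B is a knave" should be False; it is.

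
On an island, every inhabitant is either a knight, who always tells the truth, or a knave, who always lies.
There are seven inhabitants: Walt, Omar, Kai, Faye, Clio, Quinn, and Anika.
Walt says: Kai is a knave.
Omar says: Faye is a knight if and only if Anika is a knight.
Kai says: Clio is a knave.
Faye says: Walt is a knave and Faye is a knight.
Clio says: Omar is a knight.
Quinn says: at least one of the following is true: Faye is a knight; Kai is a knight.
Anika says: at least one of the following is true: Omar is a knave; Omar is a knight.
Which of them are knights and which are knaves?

Walt is a knave, Omar is a knave, Kai is a knight, Faye is a knave, Clio is a knave, Quinn is a knight, and Anika is a knight.

Walt (knave): "Kai is a knave" — False. ✓
Omar is a knave, so "Faye is a knight if and only if Anika is a knight" must be False — and it is.
Kai is a knight, so "Clio is a knave" must be True — and it is.
Faye is a knave, so "Walt is a knave and Faye is a knight" must be False — and it is.
Clio is a knave, so "Omar is a knight" must be False — and it is.
Quinn is a knight, and the claim "at least one of the following is true: Faye is a knight; Kai is a knight" is indeed True.
As a knight, Anika's statement "at least one of the following is true: Omar is a knave; Omar is a knight" should be True; it is.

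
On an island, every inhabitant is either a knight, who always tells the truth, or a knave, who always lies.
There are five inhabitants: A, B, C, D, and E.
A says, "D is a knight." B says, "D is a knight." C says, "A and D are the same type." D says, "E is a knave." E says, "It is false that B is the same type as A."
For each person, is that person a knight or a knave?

A is a knight, and the claim "D is a knight" is indeed true.
B is a knight; "D is a knight" is true, as required.
C is a knight, so "A and D are the same type" must be true — and it is.
As a knight, D's statement "E is a knave" should be true; it is.
E is a knave, so "it is false that B is the same type as A" must be false — and it is.

A is a knight, B is a knight, C is a knight, D is a knight, and E is a knave.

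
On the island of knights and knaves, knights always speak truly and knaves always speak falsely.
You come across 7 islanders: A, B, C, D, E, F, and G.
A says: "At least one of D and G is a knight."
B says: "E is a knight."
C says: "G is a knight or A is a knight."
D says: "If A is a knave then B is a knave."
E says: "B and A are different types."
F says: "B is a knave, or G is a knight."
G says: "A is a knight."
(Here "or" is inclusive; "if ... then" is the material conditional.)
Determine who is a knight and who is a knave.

A is a knave, B is a knight, C is a knave, D is a knave, E is a knight, F is a knave, and G is a knave.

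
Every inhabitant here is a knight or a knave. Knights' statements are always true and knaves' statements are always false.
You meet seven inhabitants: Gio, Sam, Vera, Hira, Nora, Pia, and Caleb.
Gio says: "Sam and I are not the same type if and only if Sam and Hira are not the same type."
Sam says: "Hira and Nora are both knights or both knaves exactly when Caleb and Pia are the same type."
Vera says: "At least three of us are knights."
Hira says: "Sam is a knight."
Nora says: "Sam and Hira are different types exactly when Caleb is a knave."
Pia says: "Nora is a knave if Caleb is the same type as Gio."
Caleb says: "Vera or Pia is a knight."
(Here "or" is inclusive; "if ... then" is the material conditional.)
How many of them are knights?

6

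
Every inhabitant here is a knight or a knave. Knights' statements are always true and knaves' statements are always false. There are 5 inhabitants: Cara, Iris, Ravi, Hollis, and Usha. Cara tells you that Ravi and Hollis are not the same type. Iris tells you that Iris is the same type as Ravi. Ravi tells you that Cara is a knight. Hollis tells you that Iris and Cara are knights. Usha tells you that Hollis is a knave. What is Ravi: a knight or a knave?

Ravi is a knight.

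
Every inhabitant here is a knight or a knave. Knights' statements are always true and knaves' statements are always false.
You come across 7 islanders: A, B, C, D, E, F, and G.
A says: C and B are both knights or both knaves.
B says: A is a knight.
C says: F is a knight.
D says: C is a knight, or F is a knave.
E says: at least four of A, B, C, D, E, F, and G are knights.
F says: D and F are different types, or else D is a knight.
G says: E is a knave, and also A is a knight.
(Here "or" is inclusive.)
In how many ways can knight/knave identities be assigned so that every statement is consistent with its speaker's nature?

3

Consistent assignments:
  A=knight, B=knight, C=knight, D=knight, E=knight, F=knight, G=knave
  A=knave, B=knave, C=knight, D=knight, E=knight, F=knight, G=knave
  A=knave, B=knave, C=knight, D=knight, E=knave, F=knight, G=knave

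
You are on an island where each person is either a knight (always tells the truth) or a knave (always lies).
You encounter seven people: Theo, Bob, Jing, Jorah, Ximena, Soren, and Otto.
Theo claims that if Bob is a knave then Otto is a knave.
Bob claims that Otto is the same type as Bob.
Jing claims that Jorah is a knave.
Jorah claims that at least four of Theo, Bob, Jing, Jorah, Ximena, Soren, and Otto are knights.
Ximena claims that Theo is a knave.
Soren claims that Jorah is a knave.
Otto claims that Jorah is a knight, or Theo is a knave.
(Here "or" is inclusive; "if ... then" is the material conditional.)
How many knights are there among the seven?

4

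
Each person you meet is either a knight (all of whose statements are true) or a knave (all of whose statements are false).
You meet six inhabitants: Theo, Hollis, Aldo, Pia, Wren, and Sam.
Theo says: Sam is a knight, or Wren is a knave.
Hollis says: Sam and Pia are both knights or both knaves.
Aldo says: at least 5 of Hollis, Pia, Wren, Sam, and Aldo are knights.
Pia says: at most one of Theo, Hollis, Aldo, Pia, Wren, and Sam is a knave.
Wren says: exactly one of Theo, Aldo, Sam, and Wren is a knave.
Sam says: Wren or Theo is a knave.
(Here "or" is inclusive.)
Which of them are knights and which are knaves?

Theo is a knight; "Sam is a knight, or Wren is a knave" is True, as required.
Hollis is a knave, so "Sam and Pia are both knights or both knaves" must be false — and it is.
Aldo is a knave, so "at least 5 of Hollis, Pia, Wren, Sam, and Aldo are knights" must be false — and it is.
Pia is a knave, and the claim "at most one of Theo, Hollis, Aldo, Pia, Wren, and Sam is a knave" is indeed false.
Wren is a knave, so "exactly one of Theo, Aldo, Sam, and Wren is a knave" must be false — and it is.
Sam (knight): "Wren or Theo is a knave" — True. ✓

Knights: Theo and Sam. Knaves: Hollis, Aldo, Pia, and Wren.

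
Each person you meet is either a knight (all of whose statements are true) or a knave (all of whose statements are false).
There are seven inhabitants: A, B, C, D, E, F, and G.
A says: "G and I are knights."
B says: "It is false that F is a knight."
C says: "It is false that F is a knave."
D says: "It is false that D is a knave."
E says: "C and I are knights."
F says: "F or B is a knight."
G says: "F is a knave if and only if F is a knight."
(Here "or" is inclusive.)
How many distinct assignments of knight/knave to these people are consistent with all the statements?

4

Consistent assignments:
  A=knave, B=knave, C=knight, D=knight, E=knight, F=knight, G=knave
  A=knave, B=knave, C=knight, D=knight, E=knave, F=knight, G=knave
  A=knave, B=knave, C=knight, D=knave, E=knight, F=knight, G=knave
  A=knave, B=knave, C=knight, D=knave, E=knave, F=knight, G=knave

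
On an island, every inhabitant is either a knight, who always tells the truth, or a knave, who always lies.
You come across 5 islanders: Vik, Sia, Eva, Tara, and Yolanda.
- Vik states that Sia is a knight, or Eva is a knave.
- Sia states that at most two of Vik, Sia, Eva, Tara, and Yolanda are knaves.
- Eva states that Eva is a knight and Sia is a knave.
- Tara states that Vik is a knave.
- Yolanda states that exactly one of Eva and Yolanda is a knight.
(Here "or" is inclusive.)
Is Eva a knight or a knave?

Eva is a knave.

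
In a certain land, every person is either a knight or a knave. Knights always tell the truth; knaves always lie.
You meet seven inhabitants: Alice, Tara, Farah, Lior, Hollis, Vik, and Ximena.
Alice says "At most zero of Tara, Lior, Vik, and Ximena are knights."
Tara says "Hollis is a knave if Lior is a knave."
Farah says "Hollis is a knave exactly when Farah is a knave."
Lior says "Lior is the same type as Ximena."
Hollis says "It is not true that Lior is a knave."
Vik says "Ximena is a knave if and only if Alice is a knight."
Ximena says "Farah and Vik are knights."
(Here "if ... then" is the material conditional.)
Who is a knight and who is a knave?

Alice is a knave, Tara is a knight, Farah is a knight, Lior is a knight, Hollis is a knight, Vik is a knight, and Ximena is a knight.

As a knave, Alice's statement "at most zero of Tara, Lior, Vik, and Ximena are knights" should be False; it is.
Tara (knight): "Hollis is a knave if Lior is a knave" — true. ✓
Farah is a knight, so "Hollis is a knave exactly when Farah is a knave" must be true — and it is.
As a knight, Lior's statement "Lior is the same type as Ximena" should be true; it is.
Hollis is a knight; "it is not true that Lior is a knave" is true, as required.
Vik (knight): "Ximena is a knave if and only if Alice is a knight" — true. ✓
As a knight, Ximena's statement "Farah and Vik are knights" should be true; it is.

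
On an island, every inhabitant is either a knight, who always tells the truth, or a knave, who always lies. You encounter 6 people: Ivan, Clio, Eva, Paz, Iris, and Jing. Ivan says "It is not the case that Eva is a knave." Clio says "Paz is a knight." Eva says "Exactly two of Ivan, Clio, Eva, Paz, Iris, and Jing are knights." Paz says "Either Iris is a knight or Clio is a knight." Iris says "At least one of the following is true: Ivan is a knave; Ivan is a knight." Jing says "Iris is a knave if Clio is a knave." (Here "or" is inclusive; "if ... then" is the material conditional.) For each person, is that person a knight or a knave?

Ivan is a knave, so "it is not the case that Eva is a knave" must be False — and it is.
Since Clio is a knight, "Paz is a knight" needs to be True, which holds.
Eva is a knave, and the claim "exactly two of Ivan, Clio, Eva, Paz, Iris, and Jing are knights" is indeed False.
Paz is a knight, so "either Iris is a knight or Clio is a knight" must be True — and it is.
As a knight, Iris's statement "at least one of the following is true: Ivan is a knave; Ivan is a knight" should be True; it is.
Jing is a knight, so "Iris is a knave if Clio is a knave" must be True — and it is.

Knights: Clio, Paz, Iris, and Jing. Knaves: Ivan and Eva.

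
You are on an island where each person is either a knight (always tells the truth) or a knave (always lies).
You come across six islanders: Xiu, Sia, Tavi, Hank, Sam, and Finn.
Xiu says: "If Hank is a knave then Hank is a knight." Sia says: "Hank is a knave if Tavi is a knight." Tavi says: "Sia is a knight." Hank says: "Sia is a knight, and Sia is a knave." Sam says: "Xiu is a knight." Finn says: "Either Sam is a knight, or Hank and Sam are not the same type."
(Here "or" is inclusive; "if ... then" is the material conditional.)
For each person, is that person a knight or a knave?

Xiu is a knave, Sia is a knight, Tavi is a knight, Hank is a knave, Sam is a knave, and Finn is a knave.

Since Xiu is a knave, "if Hank is a knave then Hank is a knight" needs to be false, which holds.
Sia (knight): "Hank is a knave if Tavi is a knight" — true. ✓
Tavi is a knight, and the claim "Sia is a knight" is indeed true.
As a knave, Hank's statement "Sia is a knight, and Sia is a knave" should be false; it is.
Sam is a knave; "Xiu is a knight" is false, as required.
Since Finn is a knave, "either Sam is a knight, or Hank and Sam are not the same type" needs to be false, which holds.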